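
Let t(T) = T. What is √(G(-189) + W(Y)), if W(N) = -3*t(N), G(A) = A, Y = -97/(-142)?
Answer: I*√3852318/142 ≈ 13.822*I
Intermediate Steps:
Y = 97/142 (Y = -97*(-1/142) = 97/142 ≈ 0.68310)
W(N) = -3*N
√(G(-189) + W(Y)) = √(-189 - 3*97/142) = √(-189 - 291/142) = √(-27129/142) = I*√3852318/142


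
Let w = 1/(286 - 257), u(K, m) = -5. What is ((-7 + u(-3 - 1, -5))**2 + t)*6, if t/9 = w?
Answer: 25110/29 ≈ 865.86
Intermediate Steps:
w = 1/29 ≈ 0.034483
t = 9/29 (t = 9*(1/29) = 9/29 ≈ 0.31034)
((-7 + u(-3 - 1, -5))**2 + t)*6 = ((-7 - 5)**2 + 9/29)*6 = ((-12)**2 + 9/29)*6 = (144 + 9/29)*6 = (4185/29)*6 = 25110/29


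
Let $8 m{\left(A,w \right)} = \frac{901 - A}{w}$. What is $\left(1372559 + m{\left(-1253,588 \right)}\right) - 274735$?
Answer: $\frac{860694375}{784} \approx 1.0978 \cdot 10^{6}$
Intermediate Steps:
$m{\left(A,w \right)} = \frac{901 - A}{8 w}$ ($m{\left(A,w \right)} = \frac{\left(901 - A\right) \frac{1}{w}}{8} = \frac{\frac{1}{w} \left(901 - A\right)}{8} = \frac{901 - A}{8 w}$)
$\left(1372559 + m{\left(-1253,588 \right)}\right) - 274735 = \left(1372559 + \frac{901 - -1253}{8 \cdot 588}\right) - 274735 = \left(1372559 + \frac{1}{8} \cdot \frac{1}{588} \left(901 + 1253\right)\right) - 274735 = \left(1372559 + \frac{1}{8} \cdot \frac{1}{588} \cdot 2154\right) - 274735 = \left(1372559 + \frac{359}{784}\right) - 274735 = \frac{1076086615}{784} - 274735 = \frac{860694375}{784}$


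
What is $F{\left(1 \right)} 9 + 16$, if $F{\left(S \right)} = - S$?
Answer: $7$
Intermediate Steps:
$F{\left(1 \right)} 9 + 16 = \left(-1\right) 1 \cdot 9 + 16 = \left(-1\right) 9 + 16 = -9 + 16 = 7$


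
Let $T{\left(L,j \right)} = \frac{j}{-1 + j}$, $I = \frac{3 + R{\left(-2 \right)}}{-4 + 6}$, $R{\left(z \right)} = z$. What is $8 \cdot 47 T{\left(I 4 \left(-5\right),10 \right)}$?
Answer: $\frac{3760}{9} \approx 417.78$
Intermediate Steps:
$I = \frac{1}{2}$ ($I = \frac{3 - 2}{-4 + 6} = 1 \cdot \frac{1}{2} = \frac{1}{2} \approx 0.5$)
$8 \cdot 47 T{\left(I 4 \left(-5\right),10 \right)} = 8 \cdot 47 \frac{10}{-1 + 10} = 376 \cdot \frac{10}{9} = \frac{3760}{9}$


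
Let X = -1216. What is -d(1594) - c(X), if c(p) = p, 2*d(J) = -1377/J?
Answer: 3877985/3188 ≈ 1216.4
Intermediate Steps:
d(J) = -1377/(2*J) (d(J) = (-1377/J)/2 = -1377/(2*J))
-d(1594) - c(X) = -(-1377)/(2*1594) - 1*(-1216) = -(-1377)/(2*1594) + 1216 = -1*(-1377/3188) + 1216 = 1377/3188 + 1216 = 3877985/3188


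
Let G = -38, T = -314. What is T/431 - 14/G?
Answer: -2949/8189 ≈ -0.36012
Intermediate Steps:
T/431 - 14/G = -314/431 - 14/(-38) = -314*1/431 - 14*(-1/38) = -314/431 + 7/19 = -2949/8189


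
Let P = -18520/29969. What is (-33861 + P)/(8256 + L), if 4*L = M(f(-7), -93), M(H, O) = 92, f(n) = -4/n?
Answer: -1014798829/248113351 ≈ -4.0901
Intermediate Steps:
P = -18520/29969 (P = -18520*1/29969 = -18520/29969 ≈ -0.61797)
L = 23 (L = (¼)*92 = 23)
(-33861 + P)/(8256 + L) = (-33861 - 18520/29969)/(8256 + 23) = -1014798829/29969/8279 = -1014798829/29969*1/8279 = -1014798829/248113351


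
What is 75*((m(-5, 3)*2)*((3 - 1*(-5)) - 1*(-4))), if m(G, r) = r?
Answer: 5400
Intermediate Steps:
75*((m(-5, 3)*2)*((3 - 1*(-5)) - 1*(-4))) = 75*((3*2)*((3 - 1*(-5)) - 1*(-4))) = 75*(6*((3 + 5) + 4)) = 75*(6*(8 + 4)) = 75*(6*12) = 75*72 = 5400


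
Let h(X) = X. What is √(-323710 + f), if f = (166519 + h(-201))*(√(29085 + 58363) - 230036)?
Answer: √(-38259451158 + 332636*√21862) ≈ 1.9547e+5*I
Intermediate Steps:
f = -38259127448 + 332636*√21862 (f = (166519 - 201)*(√(29085 + 58363) - 230036) = 166318*(√87448 - 230036) = 166318*(2*√21862 - 230036) = 166318*(-230036 + 2*√21862) = -38259127448 + 332636*√21862 ≈ -3.8210e+10)
√(-323710 + f) = √(-323710 + (-38259127448 + 332636*√21862)) = √(-38259451158 + 332636*√21862)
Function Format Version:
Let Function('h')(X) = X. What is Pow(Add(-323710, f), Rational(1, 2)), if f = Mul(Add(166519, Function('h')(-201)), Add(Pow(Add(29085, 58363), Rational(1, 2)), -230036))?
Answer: Pow(Add(-38259451158, Mul(332636, Pow(21862, Rational(1, 2)))), Rational(1, 2)) ≈ Mul(1.9547e+5, I)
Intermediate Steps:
f = Add(-38259127448, Mul(332636, Pow(21862, Rational(1, 2)))) (f = Mul(Add(166519, -201), Add(Pow(Add(29085, 58363), Rational(1, 2)), -230036)) = Mul(166318, Add(Pow(87448, Rational(1, 2)), -230036)) = Mul(166318, Add(Mul(2, Pow(21862, Rational(1, 2))), -230036)) = Mul(166318, Add(-230036, Mul(2, Pow(21862, Rational(1, 2))))) = Add(-38259127448, Mul(332636, Pow(21862, Rational(1, 2)))) ≈ -3.8210e+10)
Pow(Add(-323710, f), Rational(1, 2)) = Pow(Add(-323710, Add(-38259127448, Mul(332636, Pow(21862, Rational(1, 2))))), Rational(1, 2)) = Pow(Add(-38259451158, Mul(332636, Pow(21862, Rational(1, 2)))), Rational(1, 2))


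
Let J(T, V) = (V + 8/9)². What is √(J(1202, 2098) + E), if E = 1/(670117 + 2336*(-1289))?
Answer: √1795701064221869977/638451 ≈ 2098.9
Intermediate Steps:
J(T, V) = (8/9 + V)² (J(T, V) = (V + 8*(⅑))² = (V + 8/9)² = (8/9 + V)²)
E = -1/2340987 (E = 1/(670117 - 3011104) = 1/(-2340987) = -1/2340987 ≈ -4.2717e-7)
√(J(1202, 2098) + E) = √((8 + 9*2098)²/81 - 1/2340987) = √((8 + 18882)²/81 - 1/2340987) = √((1/81)*18890² - 1/2340987) = √((1/81)*356832100 - 1/2340987) = √(356832100/81 - 1/2340987) = √(278446435760873/63206649) = √1795701064221869977/638451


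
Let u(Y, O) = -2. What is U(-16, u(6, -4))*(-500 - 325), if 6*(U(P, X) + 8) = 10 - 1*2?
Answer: 5500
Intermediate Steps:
U(P, X) = -20/3 (U(P, X) = -8 + (10 - 1*2)/6 = -8 + (10 - 2)/6 = -8 + (⅙)*8 = -8 + 4/3 = -20/3)
U(-16, u(6, -4))*(-500 - 325) = -20*(-500 - 325)/3 = -20/3*(-825) = 5500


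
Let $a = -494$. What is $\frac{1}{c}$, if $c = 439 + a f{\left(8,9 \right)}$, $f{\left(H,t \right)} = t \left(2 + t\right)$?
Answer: $- \frac{1}{48467} \approx -2.0633 \cdot 10^{-5}$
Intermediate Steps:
$c = -48467$ ($c = 439 - 494 \cdot 9 \left(2 + 9\right) = 439 - 494 \cdot 9 \cdot 11 = 439 - 48906 = -48467$)
$\frac{1}{c} = \frac{1}{-48467} = - \frac{1}{48467}$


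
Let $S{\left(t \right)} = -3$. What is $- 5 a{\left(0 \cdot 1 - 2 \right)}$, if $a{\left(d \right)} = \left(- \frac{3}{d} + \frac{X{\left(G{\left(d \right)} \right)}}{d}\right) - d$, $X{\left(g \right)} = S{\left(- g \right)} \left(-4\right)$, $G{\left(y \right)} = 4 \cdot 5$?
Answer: $\frac{25}{2} \approx 12.5$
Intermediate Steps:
$G{\left(y \right)} = 20$
$X{\left(g \right)} = 12$ ($X{\left(g \right)} = \left(-3\right) \left(-4\right) = 12$)
$a{\left(d \right)} = - d + \frac{9}{d}$ ($a{\left(d \right)} = \left(- \frac{3}{d} + \frac{12}{d}\right) - d = \frac{9}{d} - d = - d + \frac{9}{d}$)
$- 5 a{\left(0 \cdot 1 - 2 \right)} = - 5 \left(- (0 \cdot 1 - 2) + \frac{9}{0 \cdot 1 - 2}\right) = - 5 \left(- (0 - 2) + \frac{9}{0 - 2}\right) = - 5 \left(\left(-1\right) \left(-2\right) + \frac{9}{-2}\right) = - 5 \left(2 + 9 \left(- \frac{1}{2}\right)\right) = - 5 \left(2 - \frac{9}{2}\right) = \left(-5\right) \left(- \frac{5}{2}\right) = \frac{25}{2}$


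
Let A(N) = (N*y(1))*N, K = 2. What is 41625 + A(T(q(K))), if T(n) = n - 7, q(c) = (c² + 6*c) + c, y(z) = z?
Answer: 41746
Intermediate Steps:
q(c) = c² + 7*c
T(n) = -7 + n
A(N) = N² (A(N) = (N*1)*N = N*N = N²)
41625 + A(T(q(K))) = 41625 + (-7 + 2*(7 + 2))² = 41625 + (-7 + 2*9)² = 41625 + (-7 + 18)² = 41625 + 11² = 41625 + 121 = 41746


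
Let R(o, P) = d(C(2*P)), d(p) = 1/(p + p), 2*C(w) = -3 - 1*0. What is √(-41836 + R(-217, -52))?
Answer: I*√376527/3 ≈ 204.54*I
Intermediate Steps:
C(w) = -3/2 (C(w) = (-3 - 1*0)/2 = (-3 + 0)/2 = (½)*(-3) = -3/2)
d(p) = 1/(2*p)
R(o, P) = -⅓ (R(o, P) = 1/(2*(-3/2)) = (½)*(-⅔) = -⅓)
√(-41836 + R(-217, -52)) = √(-41836 - ⅓) = √(-125509/3) = I*√376527/3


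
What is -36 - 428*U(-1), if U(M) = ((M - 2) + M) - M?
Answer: 1248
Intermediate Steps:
U(M) = -2 + M (U(M) = ((-2 + M) + M) - M = (-2 + 2*M) - M = -2 + M)
-36 - 428*U(-1) = -36 - 428*(-2 - 1) = -36 - 428*(-3) = -36 + 1284 = 1248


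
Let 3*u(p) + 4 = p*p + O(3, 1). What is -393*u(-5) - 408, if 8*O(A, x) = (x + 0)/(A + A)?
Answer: -151763/48 ≈ -3161.7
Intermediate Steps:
O(A, x) = x/(16*A) (O(A, x) = ((x + 0)/(A + A))/8 = (x/((2*A)))/8 = (x*(1/(2*A)))/8 = (x/(2*A))/8 = x/(16*A))
u(p) = -191/144 + p²/3 (u(p) = -4/3 + (p*p + (1/16)*1/3)/3 = -4/3 + (p² + (1/16)*1*(⅓))/3 = -4/3 + (p² + 1/48)/3 = -4/3 + (1/48 + p²)/3 = -4/3 + (1/144 + p²/3) = -191/144 + p²/3)
-393*u(-5) - 408 = -393*(-191/144 + (⅓)*(-5)²) - 408 = -393*(-191/144 + (⅓)*25) - 408 = -393*(-191/144 + 25/3) - 408 = -393*1009/144 - 408 = -132179/48 - 408 = -151763/48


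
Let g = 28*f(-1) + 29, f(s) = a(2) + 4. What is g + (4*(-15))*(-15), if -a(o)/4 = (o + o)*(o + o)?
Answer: -751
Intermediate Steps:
a(o) = -16*o² (a(o) = -4*(o + o)*(o + o) = -4*2*o*2*o = -16*o²)
f(s) = -60 (f(s) = -16*2² + 4 = -16*4 + 4 = -64 + 4 = -60)
g = -1651 (g = 28*(-60) + 29 = -1680 + 29 = -1651)
g + (4*(-15))*(-15) = -1651 + (4*(-15))*(-15) = -1651 - 60*(-15) = -1651 + 900 = -751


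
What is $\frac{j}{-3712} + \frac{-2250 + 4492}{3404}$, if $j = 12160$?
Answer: $- \frac{129181}{49358} \approx -2.6172$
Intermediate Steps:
$\frac{j}{-3712} + \frac{-2250 + 4492}{3404} = \frac{12160}{-3712} + \frac{-2250 + 4492}{3404} = 12160 \left(- \frac{1}{3712}\right) + 2242 \cdot \frac{1}{3404} = - \frac{95}{29} + \frac{1121}{1702} = - \frac{129181}{49358}$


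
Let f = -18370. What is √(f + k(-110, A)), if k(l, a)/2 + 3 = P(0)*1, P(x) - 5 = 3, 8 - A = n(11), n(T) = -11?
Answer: 6*I*√510 ≈ 135.5*I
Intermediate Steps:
A = 19 (A = 8 - 1*(-11) = 8 + 11 = 19)
P(x) = 8 (P(x) = 5 + 3 = 8)
k(l, a) = 10 (k(l, a) = -6 + 2*(8*1) = -6 + 2*8 = -6 + 16 = 10)
√(f + k(-110, A)) = √(-18370 + 10) = √(-18360) = 6*I*√510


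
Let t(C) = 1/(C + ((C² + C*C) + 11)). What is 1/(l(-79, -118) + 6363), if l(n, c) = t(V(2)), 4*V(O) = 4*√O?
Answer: 709482/4514481689 + √2/9028963378 ≈ 0.00015716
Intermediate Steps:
V(O) = √O (V(O) = (4*√O)/4 = √O)
t(C) = 1/(11 + C + 2*C²) (t(C) = 1/(C + ((C² + C²) + 11)) = 1/(C + (2*C² + 11)) = 1/(C + (11 + 2*C²)) = 1/(11 + C + 2*C²))
l(n, c) = 1/(15 + √2) (l(n, c) = 1/(11 + √2 + 2*(√2)²) = 1/(11 + √2 + 2*2) = 1/(11 + √2 + 4) = 1/(15 + √2))
1/(l(-79, -118) + 6363) = 1/((15/223 - √2/223) + 6363) = 1/(1418964/223 - √2/223)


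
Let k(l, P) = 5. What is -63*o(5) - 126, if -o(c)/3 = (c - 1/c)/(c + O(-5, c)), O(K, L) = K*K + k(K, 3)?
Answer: -2502/25 ≈ -100.08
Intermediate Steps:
O(K, L) = 5 + K² (O(K, L) = K*K + 5 = K² + 5 = 5 + K²)
o(c) = -3*(c - 1/c)/(30 + c) (o(c) = -3*(c - 1/c)/(c + (5 + (-5)²)) = -3*(c - 1/c)/(c + (5 + 25)) = -3*(c - 1/c)/(c + 30) = -3*(c - 1/c)/(30 + c))
-63*o(5) - 126 = -189*(1 - 1*5²)/(5*(30 + 5)) - 126 = -189*(1 - 1*25)/(5*35) - 126 = -189*(1 - 25)/(5*35) - 126 = -189*(-24)/(5*35) - 126 = -63*(-72/175) - 126 = 648/25 - 126 = -2502/25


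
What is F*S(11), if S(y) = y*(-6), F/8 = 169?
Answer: -89232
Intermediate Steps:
F = 1352 (F = 8*169 = 1352)
S(y) = -6*y
F*S(11) = 1352*(-6*11) = 1352*(-66) = -89232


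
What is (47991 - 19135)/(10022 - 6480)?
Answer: 14428/1771 ≈ 8.1468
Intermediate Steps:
(47991 - 19135)/(10022 - 6480) = 28856/3542 = 28856*(1/3542) = 14428/1771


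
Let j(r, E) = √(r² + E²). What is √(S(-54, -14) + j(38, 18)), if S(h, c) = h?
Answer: √(-54 + 2*√442) ≈ 3.4572*I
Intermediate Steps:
j(r, E) = √(E² + r²)
√(S(-54, -14) + j(38, 18)) = √(-54 + √(18² + 38²)) = √(-54 + √(324 + 1444)) = √(-54 + √1768) = √(-54 + 2*√442)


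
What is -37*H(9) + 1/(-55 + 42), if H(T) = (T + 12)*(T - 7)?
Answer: -20203/13 ≈ -1554.1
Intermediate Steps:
H(T) = (-7 + T)*(12 + T) (H(T) = (12 + T)*(-7 + T) = (-7 + T)*(12 + T))
-37*H(9) + 1/(-55 + 42) = -37*(-84 + 9² + 5*9) + 1/(-55 + 42) = -37*(-84 + 81 + 45) + 1/(-13) = -37*42 - 1/13 = -1554 - 1/13 = -20203/13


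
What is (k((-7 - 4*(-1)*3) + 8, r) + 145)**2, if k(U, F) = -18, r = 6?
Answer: 16129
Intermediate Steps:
(k((-7 - 4*(-1)*3) + 8, r) + 145)**2 = (-18 + 145)**2 = 127**2 = 16129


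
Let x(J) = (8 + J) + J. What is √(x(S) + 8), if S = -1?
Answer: √14 ≈ 3.7417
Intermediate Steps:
x(J) = 8 + 2*J
√(x(S) + 8) = √((8 + 2*(-1)) + 8) = √((8 - 2) + 8) = √(6 + 8) = √14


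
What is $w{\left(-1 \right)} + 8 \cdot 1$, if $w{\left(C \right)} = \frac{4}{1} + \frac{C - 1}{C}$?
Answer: $14$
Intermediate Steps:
$w{\left(C \right)} = 4 + \frac{-1 + C}{C}$ ($w{\left(C \right)} = 4 \cdot 1 + \frac{-1 + C}{C} = 4 + \frac{-1 + C}{C}$)
$w{\left(-1 \right)} + 8 \cdot 1 = \left(5 - \frac{1}{-1}\right) + 8 \cdot 1 = \left(5 - -1\right) + 8 = \left(5 + 1\right) + 8 = 6 + 8 = 14$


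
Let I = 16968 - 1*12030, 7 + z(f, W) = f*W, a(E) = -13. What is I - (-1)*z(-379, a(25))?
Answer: 9858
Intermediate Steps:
z(f, W) = -7 + W*f (z(f, W) = -7 + f*W = -7 + W*f)
I = 4938 (I = 16968 - 12030 = 4938)
I - (-1)*z(-379, a(25)) = 4938 - (-1)*(-7 - 13*(-379)) = 4938 - (-1)*(-7 + 4927) = 4938 - (-1)*4920 = 4938 - 1*(-4920) = 4938 + 4920 = 9858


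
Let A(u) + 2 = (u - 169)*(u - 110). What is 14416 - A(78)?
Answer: 11506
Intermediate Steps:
A(u) = -2 + (-169 + u)*(-110 + u) (A(u) = -2 + (u - 169)*(u - 110) = -2 + (-169 + u)*(-110 + u))
14416 - A(78) = 14416 - (18588 + 78**2 - 279*78) = 14416 - (18588 + 6084 - 21762) = 14416 - 1*2910 = 14416 - 2910 = 11506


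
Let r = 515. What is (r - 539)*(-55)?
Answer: 1320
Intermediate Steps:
(r - 539)*(-55) = (515 - 539)*(-55) = -24*(-55) = 1320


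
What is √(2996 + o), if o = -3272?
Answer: 2*I*√69 ≈ 16.613*I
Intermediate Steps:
√(2996 + o) = √(2996 - 3272) = √(-276) = 2*I*√69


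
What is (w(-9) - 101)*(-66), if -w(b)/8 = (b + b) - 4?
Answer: -4950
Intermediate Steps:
w(b) = 32 - 16*b (w(b) = -8*((b + b) - 4) = -8*(2*b - 4) = -8*(-4 + 2*b) = 32 - 16*b)
(w(-9) - 101)*(-66) = ((32 - 16*(-9)) - 101)*(-66) = ((32 + 144) - 101)*(-66) = (176 - 101)*(-66) = 75*(-66) = -4950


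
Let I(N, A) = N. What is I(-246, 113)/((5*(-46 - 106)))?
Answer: 123/380 ≈ 0.32368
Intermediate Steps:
I(-246, 113)/((5*(-46 - 106))) = -246*1/(5*(-46 - 106)) = -246/(5*(-152)) = -246/(-760) = -246*(-1/760) = 123/380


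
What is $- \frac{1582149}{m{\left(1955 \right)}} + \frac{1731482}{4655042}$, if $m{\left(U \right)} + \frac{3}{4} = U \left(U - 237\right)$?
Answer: $- \frac{1542518731}{15564797933} \approx -0.099103$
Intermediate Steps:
$m{\left(U \right)} = - \frac{3}{4} + U \left(-237 + U\right)$ ($m{\left(U \right)} = - \frac{3}{4} + U \left(U - 237\right) = - \frac{3}{4} + U \left(-237 + U\right)$)
$- \frac{1582149}{m{\left(1955 \right)}} + \frac{1731482}{4655042} = - \frac{1582149}{- \frac{3}{4} + 1955^{2} - 463335} + \frac{1731482}{4655042} = - \frac{1582149}{- \frac{3}{4} + 3822025 - 463335} + 1731482 \cdot \frac{1}{4655042} = - \frac{1582149}{\frac{13434757}{4}} + \frac{865741}{2327521} = \left(-1582149\right) \frac{4}{13434757} + \frac{865741}{2327521} = - \frac{154356}{327677} + \frac{865741}{2327521} = - \frac{1542518731}{15564797933}$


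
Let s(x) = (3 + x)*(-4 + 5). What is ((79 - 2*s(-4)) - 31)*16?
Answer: 800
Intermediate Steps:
s(x) = 3 + x (s(x) = (3 + x)*1 = 3 + x)
((79 - 2*s(-4)) - 31)*16 = ((79 - 2*(3 - 4)) - 31)*16 = ((79 - 2*(-1)) - 31)*16 = ((79 + 2) - 31)*16 = (81 - 31)*16 = 50*16 = 800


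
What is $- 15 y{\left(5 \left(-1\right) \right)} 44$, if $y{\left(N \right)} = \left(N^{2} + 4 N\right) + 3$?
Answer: $-5280$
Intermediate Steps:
$y{\left(N \right)} = 3 + N^{2} + 4 N$
$- 15 y{\left(5 \left(-1\right) \right)} 44 = - 15 \left(3 + \left(5 \left(-1\right)\right)^{2} + 4 \cdot 5 \left(-1\right)\right) 44 = - 15 \left(3 + \left(-5\right)^{2} + 4 \left(-5\right)\right) 44 = - 15 \left(3 + 25 - 20\right) 44 = \left(-15\right) 8 \cdot 44 = \left(-120\right) 44 = -5280$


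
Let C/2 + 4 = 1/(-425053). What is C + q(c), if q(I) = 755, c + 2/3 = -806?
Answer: 317514589/425053 ≈ 747.00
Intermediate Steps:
c = -2420/3 (c = -2/3 - 806 = -2420/3 ≈ -806.67)
C = -3400426/425053 (C = -8 + 2/(-425053) = -8 + 2*(-1/425053) = -8 - 2/425053 = -3400426/425053 ≈ -8.0000)
C + q(c) = -3400426/425053 + 755 = 317514589/425053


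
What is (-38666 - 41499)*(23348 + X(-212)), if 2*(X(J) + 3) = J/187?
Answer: -349953012485/187 ≈ -1.8714e+9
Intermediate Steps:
X(J) = -3 + J/374 (X(J) = -3 + (J/187)/2 = -3 + J/374)
(-38666 - 41499)*(23348 + X(-212)) = (-38666 - 41499)*(23348 + (-3 + (1/374)*(-212))) = -80165*(23348 + (-3 - 106/187)) = -80165*(23348 - 667/187) = -80165*4365409/187 = -349953012485/187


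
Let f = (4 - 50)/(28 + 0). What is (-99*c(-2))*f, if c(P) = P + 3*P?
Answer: -9108/7 ≈ -1301.1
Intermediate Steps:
c(P) = 4*P
f = -23/14 (f = -46/28 = -46*1/28 = -23/14 ≈ -1.6429)
(-99*c(-2))*f = -396*(-2)*(-23/14) = -99*(-8)*(-23/14) = 792*(-23/14) = -9108/7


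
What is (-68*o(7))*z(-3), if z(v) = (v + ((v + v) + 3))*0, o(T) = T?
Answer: 0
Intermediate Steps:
z(v) = 0 (z(v) = (v + (2*v + 3))*0 = (v + (3 + 2*v))*0 = (3 + 3*v)*0 = 0)
(-68*o(7))*z(-3) = -68*7*0 = -476*0 = 0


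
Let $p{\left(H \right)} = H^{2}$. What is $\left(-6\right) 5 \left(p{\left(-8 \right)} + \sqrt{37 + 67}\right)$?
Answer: $-1920 - 60 \sqrt{26} \approx -2225.9$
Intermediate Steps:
$\left(-6\right) 5 \left(p{\left(-8 \right)} + \sqrt{37 + 67}\right) = \left(-6\right) 5 \left(\left(-8\right)^{2} + \sqrt{37 + 67}\right) = - 30 \left(64 + \sqrt{104}\right) = - 30 \left(64 + 2 \sqrt{26}\right) = -1920 - 60 \sqrt{26}$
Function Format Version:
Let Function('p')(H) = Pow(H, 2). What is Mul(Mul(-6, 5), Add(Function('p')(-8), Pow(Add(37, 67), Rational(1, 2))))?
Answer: Add(-1920, Mul(-60, Pow(26, Rational(1, 2)))) ≈ -2225.9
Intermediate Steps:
Mul(Mul(-6, 5), Add(Function('p')(-8), Pow(Add(37, 67), Rational(1, 2)))) = Mul(Mul(-6, 5), Add(Pow(-8, 2), Pow(Add(37, 67), Rational(1, 2)))) = Mul(-30, Add(64, Pow(104, Rational(1, 2)))) = Mul(-30, Add(64, Mul(2, Pow(26, Rational(1, 2))))) = Add(-1920, Mul(-60, Pow(26, Rational(1, 2))))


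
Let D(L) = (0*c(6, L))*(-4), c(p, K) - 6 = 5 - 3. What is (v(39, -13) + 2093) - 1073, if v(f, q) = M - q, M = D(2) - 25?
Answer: 1008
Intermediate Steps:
c(p, K) = 8 (c(p, K) = 6 + (5 - 3) = 6 + 2 = 8)
D(L) = 0 (D(L) = (0*8)*(-4) = 0*(-4) = 0)
M = -25 (M = 0 - 25 = -25)
v(f, q) = -25 - q
(v(39, -13) + 2093) - 1073 = ((-25 - 1*(-13)) + 2093) - 1073 = ((-25 + 13) + 2093) - 1073 = (-12 + 2093) - 1073 = 2081 - 1073 = 1008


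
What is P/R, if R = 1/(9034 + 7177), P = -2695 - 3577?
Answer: -101675392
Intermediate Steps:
P = -6272
R = 1/16211 ≈ 6.1686e-5
P/R = -6272/1/16211 = -6272*16211 = -101675392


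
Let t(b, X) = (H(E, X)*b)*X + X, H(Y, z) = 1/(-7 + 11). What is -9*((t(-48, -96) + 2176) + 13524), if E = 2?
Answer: -150804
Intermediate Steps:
H(Y, z) = ¼ (H(Y, z) = 1/4 = ¼)
t(b, X) = X + X*b/4 (t(b, X) = (b/4)*X + X = X*b/4 + X = X + X*b/4)
-9*((t(-48, -96) + 2176) + 13524) = -9*(((¼)*(-96)*(4 - 48) + 2176) + 13524) = -9*(((¼)*(-96)*(-44) + 2176) + 13524) = -9*((1056 + 2176) + 13524) = -9*(3232 + 13524) = -9*16756 = -150804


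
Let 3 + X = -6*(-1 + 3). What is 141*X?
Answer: -2115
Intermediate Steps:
X = -15 (X = -3 - 6*(-1 + 3) = -3 - 6*2 = -3 - 12 = -15)
141*X = 141*(-15) = -2115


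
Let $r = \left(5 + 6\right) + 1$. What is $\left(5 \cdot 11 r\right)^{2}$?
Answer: $435600$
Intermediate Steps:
$r = 12$ ($r = 11 + 1 = 12$)
$\left(5 \cdot 11 r\right)^{2} = \left(5 \cdot 11 \cdot 12\right)^{2} = \left(55 \cdot 12\right)^{2} = 660^{2} = 435600$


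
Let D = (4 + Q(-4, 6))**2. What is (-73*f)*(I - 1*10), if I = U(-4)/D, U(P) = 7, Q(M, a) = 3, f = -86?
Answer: -433182/7 ≈ -61883.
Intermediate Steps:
D = 49 (D = (4 + 3)**2 = 7**2 = 49)
I = 1/7 (I = 7/49 = 7*(1/49) = 1/7 ≈ 0.14286)
(-73*f)*(I - 1*10) = (-73*(-86))*(1/7 - 1*10) = 6278*(1/7 - 10) = 6278*(-69/7) = -433182/7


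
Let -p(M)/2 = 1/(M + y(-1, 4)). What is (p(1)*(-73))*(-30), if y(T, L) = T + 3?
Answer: -1460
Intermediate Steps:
y(T, L) = 3 + T
p(M) = -2/(2 + M) (p(M) = -2/(M + (3 - 1)) = -2/(M + 2) = -2/(2 + M))
(p(1)*(-73))*(-30) = (-2/(2 + 1)*(-73))*(-30) = (-2/3*(-73))*(-30) = (-2*⅓*(-73))*(-30) = -⅔*(-73)*(-30) = (146/3)*(-30) = -1460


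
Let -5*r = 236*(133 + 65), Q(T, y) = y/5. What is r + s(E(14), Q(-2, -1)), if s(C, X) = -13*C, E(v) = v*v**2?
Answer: -225088/5 ≈ -45018.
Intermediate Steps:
Q(T, y) = y/5 (Q(T, y) = y*(1/5) = y/5)
r = -46728/5 (r = -236*(133 + 65)/5 = -236*198/5 = -1/5*46728 = -46728/5 ≈ -9345.6)
E(v) = v**3
r + s(E(14), Q(-2, -1)) = -46728/5 - 13*14**3 = -46728/5 - 13*2744 = -46728/5 - 35672 = -225088/5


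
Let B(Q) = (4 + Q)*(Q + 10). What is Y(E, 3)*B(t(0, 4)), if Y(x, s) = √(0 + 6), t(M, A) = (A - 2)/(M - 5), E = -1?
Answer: 864*√6/25 ≈ 84.654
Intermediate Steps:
t(M, A) = (-2 + A)/(-5 + M)
Y(x, s) = √6
B(Q) = (4 + Q)*(10 + Q)
Y(E, 3)*B(t(0, 4)) = √6*(40 + ((-2 + 4)/(-5 + 0))² + 14*((-2 + 4)/(-5 + 0))) = √6*(40 + (2/(-5))² + 14*(2/(-5))) = √6*(40 + (-⅕*2)² + 14*(-⅕*2)) = √6*(40 + (-⅖)² + 14*(-⅖)) = √6*(40 + 4/25 - 28/5) = √6*(864/25) = 864*√6/25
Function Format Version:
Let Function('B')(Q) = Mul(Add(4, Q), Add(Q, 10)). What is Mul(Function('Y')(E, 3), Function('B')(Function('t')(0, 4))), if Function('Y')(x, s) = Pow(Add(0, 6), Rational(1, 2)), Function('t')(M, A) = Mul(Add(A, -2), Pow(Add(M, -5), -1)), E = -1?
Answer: Mul(Rational(864, 25), Pow(6, Rational(1, 2))) ≈ 84.654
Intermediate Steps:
Function('t')(M, A) = Mul(Pow(Add(-5, M), -1), Add(-2, A)) (Function('t')(M, A) = Mul(Add(-2, A), Pow(Add(-5, M), -1)) = Mul(Pow(Add(-5, M), -1), Add(-2, A)))
Function('Y')(x, s) = Pow(6, Rational(1, 2))
Function('B')(Q) = Mul(Add(4, Q), Add(10, Q))
Mul(Function('Y')(E, 3), Function('B')(Function('t')(0, 4))) = Mul(Pow(6, Rational(1, 2)), Add(40, Pow(Mul(Pow(Add(-5, 0), -1), Add(-2, 4)), 2), Mul(14, Mul(Pow(Add(-5, 0), -1), Add(-2, 4))))) = Mul(Pow(6, Rational(1, 2)), Add(40, Pow(Mul(Pow(-5, -1), 2), 2), Mul(14, Mul(Pow(-5, -1), 2)))) = Mul(Pow(6, Rational(1, 2)), Add(40, Pow(Mul(Rational(-1, 5), 2), 2), Mul(14, Mul(Rational(-1, 5), 2)))) = Mul(Pow(6, Rational(1, 2)), Add(40, Pow(Rational(-2, 5), 2), Mul(14, Rational(-2, 5)))) = Mul(Pow(6, Rational(1, 2)), Add(40, Rational(4, 25), Rational(-28, 5))) = Mul(Pow(6, Rational(1, 2)), Rational(864, 25)) = Mul(Rational(864, 25), Pow(6, Rational(1, 2)))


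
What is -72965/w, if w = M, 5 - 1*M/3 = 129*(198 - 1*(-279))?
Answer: 72965/184584 ≈ 0.39529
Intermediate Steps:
M = -184584 (M = 15 - 387*(198 - 1*(-279)) = 15 - 387*(198 + 279) = 15 - 387*477 = 15 - 3*61533 = 15 - 184599 = -184584)
w = -184584
-72965/w = -72965/(-184584) = -72965*(-1/184584) = 72965/184584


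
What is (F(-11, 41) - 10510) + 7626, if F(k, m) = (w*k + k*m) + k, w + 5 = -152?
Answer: -1619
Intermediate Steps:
w = -157 (w = -5 - 152 = -157)
F(k, m) = -156*k + k*m (F(k, m) = (-157*k + k*m) + k = -156*k + k*m)
(F(-11, 41) - 10510) + 7626 = (-11*(-156 + 41) - 10510) + 7626 = (-11*(-115) - 10510) + 7626 = (1265 - 10510) + 7626 = -9245 + 7626 = -1619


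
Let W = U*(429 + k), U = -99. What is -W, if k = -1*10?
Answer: 41481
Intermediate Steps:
k = -10
W = -41481 (W = -99*(429 - 10) = -99*419 = -41481)
-W = -1*(-41481) = 41481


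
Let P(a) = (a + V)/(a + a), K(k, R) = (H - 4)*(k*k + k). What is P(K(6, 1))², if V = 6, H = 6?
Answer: 225/784 ≈ 0.28699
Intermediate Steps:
K(k, R) = 2*k + 2*k² (K(k, R) = (6 - 4)*(k*k + k) = 2*(k² + k) = 2*(k + k²) = 2*k + 2*k²)
P(a) = (6 + a)/(2*a) (P(a) = (a + 6)/(a + a) = (6 + a)/((2*a)) = (6 + a)*(1/(2*a)) = (6 + a)/(2*a))
P(K(6, 1))² = ((6 + 2*6*(1 + 6))/(2*((2*6*(1 + 6)))))² = ((6 + 2*6*7)/(2*((2*6*7))))² = ((½)*(6 + 84)/84)² = ((½)*(1/84)*90)² = (15/28)² = 225/784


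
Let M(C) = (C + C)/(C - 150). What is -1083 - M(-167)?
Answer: -343645/317 ≈ -1084.1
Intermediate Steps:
M(C) = 2*C/(-150 + C) (M(C) = (2*C)/(-150 + C) = 2*C/(-150 + C))
-1083 - M(-167) = -1083 - 2*(-167)/(-150 - 167) = -1083 - 2*(-167)/(-317) = -1083 - 2*(-167)*(-1)/317 = -1083 - 1*334/317 = -1083 - 334/317 = -343645/317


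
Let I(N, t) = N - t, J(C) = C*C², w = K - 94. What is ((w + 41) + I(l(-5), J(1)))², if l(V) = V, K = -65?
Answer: 15376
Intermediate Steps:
w = -159 (w = -65 - 94 = -159)
J(C) = C³
((w + 41) + I(l(-5), J(1)))² = ((-159 + 41) + (-5 - 1*1³))² = (-118 + (-5 - 1*1))² = (-118 + (-5 - 1))² = (-118 - 6)² = (-124)² = 15376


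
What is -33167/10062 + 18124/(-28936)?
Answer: -71380250/18197127 ≈ -3.9226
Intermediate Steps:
-33167/10062 + 18124/(-28936) = -33167*1/10062 + 18124*(-1/28936) = -33167/10062 - 4531/7234 = -71380250/18197127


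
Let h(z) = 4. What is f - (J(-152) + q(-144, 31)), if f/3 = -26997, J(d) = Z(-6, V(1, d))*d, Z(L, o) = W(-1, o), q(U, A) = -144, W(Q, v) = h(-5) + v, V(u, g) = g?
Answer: -103343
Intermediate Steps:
W(Q, v) = 4 + v
Z(L, o) = 4 + o
J(d) = d*(4 + d) (J(d) = (4 + d)*d = d*(4 + d))
f = -80991 (f = 3*(-26997) = -80991)
f - (J(-152) + q(-144, 31)) = -80991 - (-152*(4 - 152) - 144) = -80991 - (-152*(-148) - 144) = -80991 - (22496 - 144) = -80991 - 1*22352 = -80991 - 22352 = -103343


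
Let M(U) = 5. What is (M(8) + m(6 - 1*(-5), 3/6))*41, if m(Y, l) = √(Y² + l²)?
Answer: 205 + 41*√485/2 ≈ 656.47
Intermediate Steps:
(M(8) + m(6 - 1*(-5), 3/6))*41 = (5 + √((6 - 1*(-5))² + (3/6)²))*41 = (5 + √((6 + 5)² + (3*(⅙))²))*41 = (5 + √(11² + (½)²))*41 = (5 + √(121 + ¼))*41 = (5 + √(485/4))*41 = (5 + √485/2)*41 = 205 + 41*√485/2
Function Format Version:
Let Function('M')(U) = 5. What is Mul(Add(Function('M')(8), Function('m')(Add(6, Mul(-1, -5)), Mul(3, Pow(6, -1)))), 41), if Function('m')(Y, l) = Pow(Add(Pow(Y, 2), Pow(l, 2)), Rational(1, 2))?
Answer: Add(205, Mul(Rational(41, 2), Pow(485, Rational(1, 2)))) ≈ 656.47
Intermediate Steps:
Mul(Add(Function('M')(8), Function('m')(Add(6, Mul(-1, -5)), Mul(3, Pow(6, -1)))), 41) = Mul(Add(5, Pow(Add(Pow(Add(6, Mul(-1, -5)), 2), Pow(Mul(3, Pow(6, -1)), 2)), Rational(1, 2))), 41) = Mul(Add(5, Pow(Add(Pow(Add(6, 5), 2), Pow(Mul(3, Rational(1, 6)), 2)), Rational(1, 2))), 41) = Mul(Add(5, Pow(Add(Pow(11, 2), Pow(Rational(1, 2), 2)), Rational(1, 2))), 41) = Mul(Add(5, Pow(Add(121, Rational(1, 4)), Rational(1, 2))), 41) = Mul(Add(5, Pow(Rational(485, 4), Rational(1, 2))), 41) = Mul(Add(5, Mul(Rational(1, 2), Pow(485, Rational(1, 2)))), 41) = Add(205, Mul(Rational(41, 2), Pow(485, Rational(1, 2))))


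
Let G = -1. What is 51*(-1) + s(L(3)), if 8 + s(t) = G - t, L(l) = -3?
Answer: -57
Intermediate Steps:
s(t) = -9 - t (s(t) = -8 + (-1 - t) = -9 - t)
51*(-1) + s(L(3)) = 51*(-1) + (-9 - 1*(-3)) = -51 + (-9 + 3) = -51 - 6 = -57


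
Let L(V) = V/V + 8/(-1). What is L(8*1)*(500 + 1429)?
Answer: -13503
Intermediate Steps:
L(V) = -7 (L(V) = 1 + 8*(-1) = 1 - 8 = -7)
L(8*1)*(500 + 1429) = -7*(500 + 1429) = -7*1929 = -13503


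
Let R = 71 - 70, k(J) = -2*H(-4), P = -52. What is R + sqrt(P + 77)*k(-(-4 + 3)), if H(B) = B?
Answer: 41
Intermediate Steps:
k(J) = 8 (k(J) = -2*(-4) = 8)
R = 1
R + sqrt(P + 77)*k(-(-4 + 3)) = 1 + sqrt(-52 + 77)*8 = 1 + sqrt(25)*8 = 1 + 5*8 = 1 + 40 = 41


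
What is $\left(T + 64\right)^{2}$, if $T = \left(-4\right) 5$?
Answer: $1936$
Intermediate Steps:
$T = -20$
$\left(T + 64\right)^{2} = \left(-20 + 64\right)^{2} = 44^{2} = 1936$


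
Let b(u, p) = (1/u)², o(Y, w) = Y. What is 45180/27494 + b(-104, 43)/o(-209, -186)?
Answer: 51065675213/31075698368 ≈ 1.6433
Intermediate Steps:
b(u, p) = u⁻²
45180/27494 + b(-104, 43)/o(-209, -186) = 45180/27494 + 1/((-104)²*(-209)) = 45180*(1/27494) + (1/10816)*(-1/209) = 22590/13747 - 1/2260544 = 51065675213/31075698368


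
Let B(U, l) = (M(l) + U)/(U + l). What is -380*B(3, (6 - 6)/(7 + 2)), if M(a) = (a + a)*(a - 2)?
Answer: -380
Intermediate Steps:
M(a) = 2*a*(-2 + a) (M(a) = (2*a)*(-2 + a) = 2*a*(-2 + a))
B(U, l) = (U + 2*l*(-2 + l))/(U + l) (B(U, l) = (2*l*(-2 + l) + U)/(U + l) = (U + 2*l*(-2 + l))/(U + l))
-380*B(3, (6 - 6)/(7 + 2)) = -380*(3 + 2*((6 - 6)/(7 + 2))*(-2 + (6 - 6)/(7 + 2)))/(3 + (6 - 6)/(7 + 2)) = -380*(3 + 2*(0/9)*(-2 + 0/9))/(3 + 0/9) = -380*(3 + 2*(0*(⅑))*(-2 + 0*(⅑)))/(3 + 0*(⅑)) = -380*(3 + 2*0*(-2 + 0))/(3 + 0) = -380*(3 + 2*0*(-2))/3 = -380*(3 + 0)/3 = -380*3/3 = -380*1 = -380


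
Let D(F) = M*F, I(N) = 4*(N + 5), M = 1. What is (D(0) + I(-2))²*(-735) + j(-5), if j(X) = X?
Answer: -105845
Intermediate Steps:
I(N) = 20 + 4*N (I(N) = 4*(5 + N) = 20 + 4*N)
D(F) = F (D(F) = 1*F = F)
(D(0) + I(-2))²*(-735) + j(-5) = (0 + (20 + 4*(-2)))²*(-735) - 5 = (0 + (20 - 8))²*(-735) - 5 = (0 + 12)²*(-735) - 5 = 12²*(-735) - 5 = 144*(-735) - 5 = -105840 - 5 = -105845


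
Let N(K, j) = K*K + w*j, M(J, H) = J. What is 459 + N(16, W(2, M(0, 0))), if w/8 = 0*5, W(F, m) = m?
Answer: 715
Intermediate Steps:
w = 0 (w = 8*(0*5) = 8*0 = 0)
N(K, j) = K**2 (N(K, j) = K*K + 0*j = K**2 + 0 = K**2)
459 + N(16, W(2, M(0, 0))) = 459 + 16**2 = 459 + 256 = 715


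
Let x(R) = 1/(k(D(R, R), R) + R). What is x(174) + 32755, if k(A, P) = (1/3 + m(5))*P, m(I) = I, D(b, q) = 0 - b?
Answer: 36096011/1102 ≈ 32755.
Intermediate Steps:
D(b, q) = -b
k(A, P) = 16*P/3 (k(A, P) = (1/3 + 5)*P = (⅓ + 5)*P = 16*P/3)
x(R) = 3/(19*R) (x(R) = 1/(16*R/3 + R) = 1/(19*R/3) = 3/(19*R))
x(174) + 32755 = (3/19)/174 + 32755 = (3/19)*(1/174) + 32755 = 1/1102 + 32755 = 36096011/1102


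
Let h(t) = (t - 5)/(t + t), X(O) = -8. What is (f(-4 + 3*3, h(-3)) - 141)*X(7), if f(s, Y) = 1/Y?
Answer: 1122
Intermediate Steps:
h(t) = (-5 + t)/(2*t) (h(t) = (-5 + t)/((2*t)) = (-5 + t)*(1/(2*t)) = (-5 + t)/(2*t))
(f(-4 + 3*3, h(-3)) - 141)*X(7) = (1/((½)*(-5 - 3)/(-3)) - 141)*(-8) = (1/((½)*(-⅓)*(-8)) - 141)*(-8) = (1/(4/3) - 141)*(-8) = (¾ - 141)*(-8) = -561/4*(-8) = 1122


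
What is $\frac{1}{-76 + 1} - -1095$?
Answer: $\frac{82124}{75} \approx 1095.0$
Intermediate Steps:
$\frac{1}{-76 + 1} - -1095 = \frac{1}{-75} + 1095 = - \frac{1}{75} + 1095 = \frac{82124}{75}$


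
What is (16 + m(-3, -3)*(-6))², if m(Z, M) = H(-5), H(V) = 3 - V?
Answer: 1024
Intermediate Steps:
m(Z, M) = 8 (m(Z, M) = 3 - 1*(-5) = 3 + 5 = 8)
(16 + m(-3, -3)*(-6))² = (16 + 8*(-6))² = (16 - 48)² = (-32)² = 1024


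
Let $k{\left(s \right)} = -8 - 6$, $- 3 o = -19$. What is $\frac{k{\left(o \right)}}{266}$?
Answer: $- \frac{1}{19} \approx -0.052632$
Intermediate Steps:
$o = \frac{19}{3}$ ($o = \left(- \frac{1}{3}\right) \left(-19\right) = \frac{19}{3} \approx 6.3333$)
$k{\left(s \right)} = -14$ ($k{\left(s \right)} = -8 - 6 = -14$)
$\frac{k{\left(o \right)}}{266} = - \frac{14}{266} = \left(-14\right) \frac{1}{266} = - \frac{1}{19}$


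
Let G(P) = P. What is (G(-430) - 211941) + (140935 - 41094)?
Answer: -112530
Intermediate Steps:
(G(-430) - 211941) + (140935 - 41094) = (-430 - 211941) + (140935 - 41094) = -212371 + 99841 = -112530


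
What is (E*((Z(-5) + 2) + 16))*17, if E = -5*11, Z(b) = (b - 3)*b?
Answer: -54230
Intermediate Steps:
Z(b) = b*(-3 + b) (Z(b) = (-3 + b)*b = b*(-3 + b))
E = -55
(E*((Z(-5) + 2) + 16))*17 = -55*((-5*(-3 - 5) + 2) + 16)*17 = -55*((-5*(-8) + 2) + 16)*17 = -55*((40 + 2) + 16)*17 = -55*(42 + 16)*17 = -55*58*17 = -3190*17 = -54230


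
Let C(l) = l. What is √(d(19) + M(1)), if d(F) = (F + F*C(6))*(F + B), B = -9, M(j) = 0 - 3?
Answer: √1327 ≈ 36.428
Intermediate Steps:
M(j) = -3
d(F) = 7*F*(-9 + F) (d(F) = (F + F*6)*(F - 9) = (F + 6*F)*(-9 + F) = (7*F)*(-9 + F) = 7*F*(-9 + F))
√(d(19) + M(1)) = √(7*19*(-9 + 19) - 3) = √(7*19*10 - 3) = √(1330 - 3) = √1327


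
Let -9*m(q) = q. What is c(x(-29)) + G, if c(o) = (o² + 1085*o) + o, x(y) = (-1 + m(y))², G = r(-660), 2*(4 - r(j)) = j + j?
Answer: 39702904/6561 ≈ 6051.4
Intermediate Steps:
m(q) = -q/9
r(j) = 4 - j (r(j) = 4 - (j + j)/2 = 4 - j)
G = 664 (G = 4 - 1*(-660) = 4 + 660 = 664)
x(y) = (-1 - y/9)²
c(o) = o² + 1086*o
c(x(-29)) + G = ((9 - 29)²/81)*(1086 + (9 - 29)²/81) + 664 = ((1/81)*(-20)²)*(1086 + (1/81)*(-20)²) + 664 = ((1/81)*400)*(1086 + (1/81)*400) + 664 = 400*(1086 + 400/81)/81 + 664 = (400/81)*(88366/81) + 664 = 35346400/6561 + 664 = 39702904/6561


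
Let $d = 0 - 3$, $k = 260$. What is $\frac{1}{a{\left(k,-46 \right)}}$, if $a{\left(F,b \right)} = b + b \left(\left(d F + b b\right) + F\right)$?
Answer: $- \frac{1}{73462} \approx -1.3612 \cdot 10^{-5}$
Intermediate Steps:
$d = -3$ ($d = 0 - 3 = -3$)
$a{\left(F,b \right)} = b + b \left(b^{2} - 2 F\right)$ ($a{\left(F,b \right)} = b + b \left(\left(- 3 F + b b\right) + F\right) = b + b \left(\left(- 3 F + b^{2}\right) + F\right) = b + b \left(\left(b^{2} - 3 F\right) + F\right) = b + b \left(b^{2} - 2 F\right)$)
$\frac{1}{a{\left(k,-46 \right)}} = \frac{1}{\left(-46\right) \left(1 + \left(-46\right)^{2} - 520\right)} = \frac{1}{\left(-46\right) \left(1 + 2116 - 520\right)} = \frac{1}{\left(-46\right) 1597} = \frac{1}{-73462} = - \frac{1}{73462}$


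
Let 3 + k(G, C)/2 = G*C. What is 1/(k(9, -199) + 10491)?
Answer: 1/6903 ≈ 0.00014486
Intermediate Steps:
k(G, C) = -6 + 2*C*G (k(G, C) = -6 + 2*(G*C) = -6 + 2*(C*G) = -6 + 2*C*G)
1/(k(9, -199) + 10491) = 1/((-6 + 2*(-199)*9) + 10491) = 1/((-6 - 3582) + 10491) = 1/(-3588 + 10491) = 1/6903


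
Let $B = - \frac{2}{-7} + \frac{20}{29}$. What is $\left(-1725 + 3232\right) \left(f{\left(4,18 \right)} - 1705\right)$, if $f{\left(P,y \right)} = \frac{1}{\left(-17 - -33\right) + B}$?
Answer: $- \frac{8853967089}{3446} \approx -2.5693 \cdot 10^{6}$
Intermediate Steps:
$B = \frac{198}{203}$ ($B = \left(-2\right) \left(- \frac{1}{7}\right) + 20 \cdot \frac{1}{29} = \frac{2}{7} + \frac{20}{29} = \frac{198}{203} \approx 0.97537$)
$f{\left(P,y \right)} = \frac{203}{3446}$ ($f{\left(P,y \right)} = \frac{1}{\left(-17 - -33\right) + \frac{198}{203}} = \frac{1}{\left(-17 + 33\right) + \frac{198}{203}} = \frac{1}{16 + \frac{198}{203}} = \frac{1}{\frac{3446}{203}} = \frac{203}{3446}$)
$\left(-1725 + 3232\right) \left(f{\left(4,18 \right)} - 1705\right) = \left(-1725 + 3232\right) \left(\frac{203}{3446} - 1705\right) = 1507 \left(- \frac{5875227}{3446}\right) = - \frac{8853967089}{3446}$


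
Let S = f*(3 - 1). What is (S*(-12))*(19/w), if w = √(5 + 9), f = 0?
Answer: 0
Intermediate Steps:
w = √14 ≈ 3.7417
S = 0 (S = 0*(3 - 1) = 0*2 = 0)
(S*(-12))*(19/w) = (0*(-12))*(19/(√14)) = 0*(19*(√14/14)) = 0*(19*√14/14) = 0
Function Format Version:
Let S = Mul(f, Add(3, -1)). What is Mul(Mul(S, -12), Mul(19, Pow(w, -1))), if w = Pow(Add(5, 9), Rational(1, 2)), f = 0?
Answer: 0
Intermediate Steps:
w = Pow(14, Rational(1, 2)) ≈ 3.7417
S = 0 (S = Mul(0, Add(3, -1)) = Mul(0, 2) = 0)
Mul(Mul(S, -12), Mul(19, Pow(w, -1))) = Mul(Mul(0, -12), Mul(19, Pow(Pow(14, Rational(1, 2)), -1))) = Mul(0, Mul(19, Mul(Rational(1, 14), Pow(14, Rational(1, 2))))) = Mul(0, Mul(Rational(19, 14), Pow(14, Rational(1, 2)))) = 0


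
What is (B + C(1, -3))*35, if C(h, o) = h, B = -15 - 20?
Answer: -1190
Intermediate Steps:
B = -35
(B + C(1, -3))*35 = (-35 + 1)*35 = -34*35 = -1190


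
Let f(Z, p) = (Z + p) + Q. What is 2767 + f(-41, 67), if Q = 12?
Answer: 2805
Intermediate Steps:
f(Z, p) = 12 + Z + p (f(Z, p) = (Z + p) + 12 = 12 + Z + p)
2767 + f(-41, 67) = 2767 + (12 - 41 + 67) = 2767 + 38 = 2805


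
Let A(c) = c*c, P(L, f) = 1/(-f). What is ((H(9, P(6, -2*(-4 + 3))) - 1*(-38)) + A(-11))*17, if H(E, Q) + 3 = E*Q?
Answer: 5151/2 ≈ 2575.5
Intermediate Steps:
P(L, f) = -1/f
A(c) = c²
H(E, Q) = -3 + E*Q
((H(9, P(6, -2*(-4 + 3))) - 1*(-38)) + A(-11))*17 = (((-3 + 9*(-1/((-2*(-4 + 3))))) - 1*(-38)) + (-11)²)*17 = (((-3 + 9*(-1/((-2*(-1))))) + 38) + 121)*17 = (((-3 + 9*(-1/2)) + 38) + 121)*17 = (((-3 + 9*(-1*½)) + 38) + 121)*17 = (((-3 + 9*(-½)) + 38) + 121)*17 = (((-3 - 9/2) + 38) + 121)*17 = ((-15/2 + 38) + 121)*17 = (61/2 + 121)*17 = (303/2)*17 = 5151/2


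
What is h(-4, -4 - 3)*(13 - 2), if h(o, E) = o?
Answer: -44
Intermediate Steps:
h(-4, -4 - 3)*(13 - 2) = -4*(13 - 2) = -4*11 = -44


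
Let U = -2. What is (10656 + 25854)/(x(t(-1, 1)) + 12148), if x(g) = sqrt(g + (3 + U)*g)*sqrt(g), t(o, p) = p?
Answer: 221761740/73786951 - 18255*sqrt(2)/73786951 ≈ 3.0051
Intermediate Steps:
x(g) = g*sqrt(2) (x(g) = sqrt(g + (3 - 2)*g)*sqrt(g) = sqrt(g + 1*g)*sqrt(g) = sqrt(g + g)*sqrt(g) = sqrt(2*g)*sqrt(g) = (sqrt(2)*sqrt(g))*sqrt(g) = g*sqrt(2))
(10656 + 25854)/(x(t(-1, 1)) + 12148) = (10656 + 25854)/(1*sqrt(2) + 12148) = 36510/(sqrt(2) + 12148) = 36510/(12148 + sqrt(2))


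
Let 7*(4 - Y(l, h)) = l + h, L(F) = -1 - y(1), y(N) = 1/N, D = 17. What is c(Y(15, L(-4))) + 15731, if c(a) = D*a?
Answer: 110372/7 ≈ 15767.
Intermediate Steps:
L(F) = -2 (L(F) = -1 - 1/1 = -1 - 1*1 = -1 - 1 = -2)
Y(l, h) = 4 - h/7 - l/7 (Y(l, h) = 4 - (l + h)/7 = 4 - (h + l)/7 = 4 + (-h/7 - l/7) = 4 - h/7 - l/7)
c(a) = 17*a
c(Y(15, L(-4))) + 15731 = 17*(4 - ⅐*(-2) - ⅐*15) + 15731 = 17*(4 + 2/7 - 15/7) + 15731 = 17*(15/7) + 15731 = 255/7 + 15731 = 110372/7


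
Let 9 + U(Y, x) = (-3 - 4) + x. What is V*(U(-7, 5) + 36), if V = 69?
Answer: 1725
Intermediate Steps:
U(Y, x) = -16 + x (U(Y, x) = -9 + ((-3 - 4) + x) = -9 + (-7 + x) = -16 + x)
V*(U(-7, 5) + 36) = 69*((-16 + 5) + 36) = 69*(-11 + 36) = 69*25 = 1725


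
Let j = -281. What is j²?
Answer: 78961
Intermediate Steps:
j² = (-281)² = 78961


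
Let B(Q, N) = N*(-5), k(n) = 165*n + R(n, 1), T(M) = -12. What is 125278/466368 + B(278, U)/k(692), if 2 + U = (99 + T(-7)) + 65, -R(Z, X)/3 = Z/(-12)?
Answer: 6988069567/26665289952 ≈ 0.26207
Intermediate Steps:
R(Z, X) = Z/4 (R(Z, X) = -3*Z/(-12) = -3*Z*(-1)/12 = -(-1)*Z/4 = Z/4)
U = 150 (U = -2 + ((99 - 12) + 65) = -2 + (87 + 65) = -2 + 152 = 150)
k(n) = 661*n/4 (k(n) = 165*n + n/4 = 661*n/4)
B(Q, N) = -5*N
125278/466368 + B(278, U)/k(692) = 125278/466368 + (-5*150)/(((661/4)*692)) = 125278*(1/466368) - 750/114353 = 62639/233184 - 750*1/114353 = 62639/233184 - 750/114353 = 6988069567/26665289952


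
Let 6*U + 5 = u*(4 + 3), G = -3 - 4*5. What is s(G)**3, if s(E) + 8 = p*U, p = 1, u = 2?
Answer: -2197/8 ≈ -274.63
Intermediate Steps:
G = -23 (G = -3 - 20 = -23)
U = 3/2 (U = -5/6 + (2*(4 + 3))/6 = -5/6 + (2*7)/6 = -5/6 + (1/6)*14 = -5/6 + 7/3 = 3/2 ≈ 1.5000)
s(E) = -13/2 (s(E) = -8 + 1*(3/2) = -8 + 3/2 = -13/2)
s(G)**3 = (-13/2)**3 = -2197/8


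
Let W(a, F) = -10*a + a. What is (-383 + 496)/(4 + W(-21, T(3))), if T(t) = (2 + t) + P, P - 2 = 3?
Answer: 113/193 ≈ 0.58549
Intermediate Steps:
P = 5 (P = 2 + 3 = 5)
T(t) = 7 + t (T(t) = (2 + t) + 5 = 7 + t)
W(a, F) = -9*a
(-383 + 496)/(4 + W(-21, T(3))) = (-383 + 496)/(4 - 9*(-21)) = 113/(4 + 189) = 113/193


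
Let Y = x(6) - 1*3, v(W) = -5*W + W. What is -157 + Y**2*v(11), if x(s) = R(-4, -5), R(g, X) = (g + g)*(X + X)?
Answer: -261033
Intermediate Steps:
R(g, X) = 4*X*g (R(g, X) = (2*g)*(2*X) = 4*X*g)
v(W) = -4*W
x(s) = 80 (x(s) = 4*(-5)*(-4) = 80)
Y = 77 (Y = 80 - 1*3 = 80 - 3 = 77)
-157 + Y**2*v(11) = -157 + 77**2*(-4*11) = -157 + 5929*(-44) = -157 - 260876 = -261033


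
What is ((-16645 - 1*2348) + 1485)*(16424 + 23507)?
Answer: -699111948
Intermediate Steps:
((-16645 - 1*2348) + 1485)*(16424 + 23507) = ((-16645 - 2348) + 1485)*39931 = (-18993 + 1485)*39931 = -17508*39931 = -699111948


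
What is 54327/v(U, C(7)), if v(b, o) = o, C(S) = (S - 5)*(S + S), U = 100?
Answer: 7761/4 ≈ 1940.3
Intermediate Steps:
C(S) = 2*S*(-5 + S) (C(S) = (-5 + S)*(2*S) = 2*S*(-5 + S))
54327/v(U, C(7)) = 54327/((2*7*(-5 + 7))) = 54327/((2*7*2)) = 54327/28 = 54327*(1/28) = 7761/4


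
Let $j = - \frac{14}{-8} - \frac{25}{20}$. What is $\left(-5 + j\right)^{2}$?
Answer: $\frac{81}{4} \approx 20.25$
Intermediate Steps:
$j = \frac{1}{2}$ ($j = \left(-14\right) \left(- \frac{1}{8}\right) - \frac{5}{4} = \frac{7}{4} - \frac{5}{4} = \frac{1}{2} \approx 0.5$)
$\left(-5 + j\right)^{2} = \left(-5 + \frac{1}{2}\right)^{2} = \left(- \frac{9}{2}\right)^{2} = \frac{81}{4}$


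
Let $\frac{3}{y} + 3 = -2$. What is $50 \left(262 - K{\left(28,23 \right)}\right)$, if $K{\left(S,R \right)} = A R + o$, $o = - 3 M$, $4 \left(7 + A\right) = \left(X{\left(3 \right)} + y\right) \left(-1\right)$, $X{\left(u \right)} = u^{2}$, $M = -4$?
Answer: $22965$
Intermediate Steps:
$y = - \frac{3}{5}$ ($y = \frac{3}{-3 - 2} = \frac{3}{-5} = 3 \left(- \frac{1}{5}\right) = - \frac{3}{5} \approx -0.6$)
$A = - \frac{91}{10}$ ($A = -7 + \frac{\left(3^{2} - \frac{3}{5}\right) \left(-1\right)}{4} = -7 + \frac{\left(9 - \frac{3}{5}\right) \left(-1\right)}{4} = -7 + \frac{\frac{42}{5} \left(-1\right)}{4} = -7 + \frac{1}{4} \left(- \frac{42}{5}\right) = -7 - \frac{21}{10} = - \frac{91}{10} \approx -9.1$)
$o = 12$ ($o = \left(-3\right) \left(-4\right) = 12$)
$K{\left(S,R \right)} = 12 - \frac{91 R}{10}$ ($K{\left(S,R \right)} = - \frac{91 R}{10} + 12 = 12 - \frac{91 R}{10}$)
$50 \left(262 - K{\left(28,23 \right)}\right) = 50 \left(262 - \left(12 - \frac{2093}{10}\right)\right) = 50 \left(262 - - \frac{1973}{10}\right) = 50 \left(262 + \frac{1973}{10}\right) = 50 \cdot \frac{4593}{10} = 22965$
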